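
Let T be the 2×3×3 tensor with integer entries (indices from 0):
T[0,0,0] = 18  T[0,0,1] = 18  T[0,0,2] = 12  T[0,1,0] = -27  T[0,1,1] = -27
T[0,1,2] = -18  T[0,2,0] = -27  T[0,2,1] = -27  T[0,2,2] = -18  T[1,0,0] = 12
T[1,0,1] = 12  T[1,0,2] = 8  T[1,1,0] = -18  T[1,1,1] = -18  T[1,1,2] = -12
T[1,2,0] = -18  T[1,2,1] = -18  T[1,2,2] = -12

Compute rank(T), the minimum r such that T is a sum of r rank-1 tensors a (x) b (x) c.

1

Lower bound: T ≠ 0 (e.g. T[0,0,0] = 18), so rank(T) ≥ 1.
Upper bound: if T = a (x) b (x) c then every fibre of T is a multiple of the corresponding factor, so read the factors off the fibres through the nonzero entry T[0,0,0] = 18.
The mode-1 fibre T[:,0,0] = [18, 12] gives a = (3, 2) (primitive direction); the mode-2 fibre T[0,:,0] = [18, -27, -27] gives b = (2, -3, -3); then c[k] = T[0,0,k] / (a[0]·b[0]) = [18, 18, 12] / 6 = (3, 3, 2).
Expanding (3, 2) (x) (2, -3, -3) (x) (3, 3, 2) reproduces all 18 entries of T, so T = (3, 2) (x) (2, -3, -3) (x) (3, 3, 2) and rank(T) ≤ 1.
These bounds meet, so rank(T) = 1.
Check entry T[0,1,2] = -18: (3)·(-3)·(2) = -18.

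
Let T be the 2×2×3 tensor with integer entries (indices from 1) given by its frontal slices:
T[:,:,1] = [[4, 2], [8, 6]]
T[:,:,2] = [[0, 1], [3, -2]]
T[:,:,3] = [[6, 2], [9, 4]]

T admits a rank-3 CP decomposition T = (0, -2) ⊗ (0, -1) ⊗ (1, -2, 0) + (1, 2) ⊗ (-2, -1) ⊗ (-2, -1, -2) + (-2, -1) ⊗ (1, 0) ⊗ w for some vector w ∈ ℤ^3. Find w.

Subtract the known terms from T to get the rank-1 residual R = (-2, -1) ⊗ (1, 0) ⊗ w, so R[i,j,k] = a[i]·b[j]·w[k]. Pick indices with nonzero a[1]·b[1] = (-2)·(1) = -2. Only the fibre through (1,1,·) is needed: R[1,1,:] = T[1,1,:] − Σₗ aₗ[1]bₗ[1]cₗ = [4, 0, 6] − (0)·(0)·(1, -2, 0) − (1)·(-2)·(-2, -1, -2) = [0, -2, 2]. Then w[k] = R[1,1,k] / -2 for each k, giving w = [0, -2, 2] / -2 = (0, 1, -1).

w = (0, 1, -1)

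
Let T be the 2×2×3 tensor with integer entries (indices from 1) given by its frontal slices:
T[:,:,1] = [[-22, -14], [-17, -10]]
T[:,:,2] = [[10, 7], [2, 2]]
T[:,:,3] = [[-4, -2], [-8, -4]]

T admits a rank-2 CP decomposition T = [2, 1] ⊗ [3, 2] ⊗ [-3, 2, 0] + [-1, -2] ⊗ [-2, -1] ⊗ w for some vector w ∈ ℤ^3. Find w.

Subtract the known terms from T to get the rank-1 residual R = [-1, -2] ⊗ [-2, -1] ⊗ w, so R[i,j,k] = a[i]·b[j]·w[k]. Pick indices with nonzero a[1]·b[1] = (-1)·(-2) = 2. Only the fibre through (1,1,·) is needed: R[1,1,:] = T[1,1,:] − Σₗ aₗ[1]bₗ[1]cₗ = [-22, 10, -4] − (2)·(3)·[-3, 2, 0] = [-4, -2, -4]. Then w[k] = R[1,1,k] / 2 for each k, giving w = [-4, -2, -4] / 2 = [-2, -1, -2].

w = [-2, -1, -2]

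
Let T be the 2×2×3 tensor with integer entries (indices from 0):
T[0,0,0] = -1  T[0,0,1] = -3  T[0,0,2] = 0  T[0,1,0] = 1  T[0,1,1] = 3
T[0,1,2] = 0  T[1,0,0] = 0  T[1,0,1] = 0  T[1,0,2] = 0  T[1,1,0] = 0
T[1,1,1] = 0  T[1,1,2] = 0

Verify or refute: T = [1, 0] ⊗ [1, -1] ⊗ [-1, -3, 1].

No

Reconstruct entry (0,0,2) from the claimed factors: Σₗ aₗ[0]bₗ[0]cₗ[2] = (1)·(1)·(1) = 1, but T[0,0,2] = 0. The claim is false.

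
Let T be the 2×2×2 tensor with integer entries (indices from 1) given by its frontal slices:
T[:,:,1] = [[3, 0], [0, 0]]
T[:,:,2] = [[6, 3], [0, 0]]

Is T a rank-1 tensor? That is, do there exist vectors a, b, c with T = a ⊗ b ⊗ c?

No

The mode-3 unfolding of T (rows indexed by k, columns by (i,j) = (1,1), (1,2), (2,1), (2,2)) is [[3, 0, 0, 0], [6, 3, 0, 0]].
There the 2×2 minor on rows k ∈ {1, 2}, columns (i,j) ∈ {(1,1), (1,2)} is det [[3, 0], [6, 3]] = 9 ≠ 0, so this unfolding has rank ≥ 2; CP rank is at least every unfolding rank, so rank(T) ≥ 2.
In particular rank(T) ≥ 2 > 1, so T is not rank-1.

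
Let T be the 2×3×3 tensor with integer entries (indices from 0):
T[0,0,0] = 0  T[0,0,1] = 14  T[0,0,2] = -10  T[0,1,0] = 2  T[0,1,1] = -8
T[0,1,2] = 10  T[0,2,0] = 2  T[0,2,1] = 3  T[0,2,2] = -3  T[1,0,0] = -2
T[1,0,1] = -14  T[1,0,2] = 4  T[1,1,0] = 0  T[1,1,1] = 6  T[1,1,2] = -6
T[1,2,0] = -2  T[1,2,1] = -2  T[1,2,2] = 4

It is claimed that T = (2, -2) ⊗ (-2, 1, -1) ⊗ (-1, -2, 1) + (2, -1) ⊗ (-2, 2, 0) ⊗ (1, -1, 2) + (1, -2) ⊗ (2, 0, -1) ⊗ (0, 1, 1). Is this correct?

Yes

Reconstruct entrywise from the claimed factors. For example, T[1,0,1] = -14 and Σₗ aₗ[1]bₗ[0]cₗ[1] = (-2)·(-2)·(-2) + (-1)·(-2)·(-1) + (-2)·(2)·(1) = -14; checking all 18 entries, every one matches. The claim holds.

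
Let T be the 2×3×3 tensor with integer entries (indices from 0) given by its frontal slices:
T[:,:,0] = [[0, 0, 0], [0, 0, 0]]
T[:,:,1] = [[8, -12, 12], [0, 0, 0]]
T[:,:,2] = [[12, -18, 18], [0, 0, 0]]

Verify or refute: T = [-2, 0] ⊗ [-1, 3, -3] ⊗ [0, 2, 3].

Reconstruct entry (0,0,1) from the claimed factors: Σₗ aₗ[0]bₗ[0]cₗ[1] = (-2)·(-1)·(2) = 4, but T[0,0,1] = 8. The claim is false.

No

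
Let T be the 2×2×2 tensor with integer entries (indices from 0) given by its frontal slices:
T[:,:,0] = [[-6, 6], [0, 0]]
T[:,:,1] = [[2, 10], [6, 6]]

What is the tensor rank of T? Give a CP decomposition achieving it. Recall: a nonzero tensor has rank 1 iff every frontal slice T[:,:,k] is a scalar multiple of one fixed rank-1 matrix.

rank(T) = 2

Lower bound: the mode-2 unfolding of T (rows indexed by j, columns by (i,k) = (0,0), (0,1), (1,0), (1,1)) is [[-6, 2, 0, 6], [6, 10, 0, 6]].
There the 2×2 minor on rows j ∈ {0, 1}, columns (i,k) ∈ {(0,0), (0,1)} is det [[-6, 2], [6, 10]] = -72 ≠ 0, so this unfolding has rank ≥ 2; CP rank is at least every unfolding rank, so rank(T) ≥ 2. (Flattening ranks never certify an upper bound on CP rank; for that we must actually write T with 2 rank-1 terms.)
Upper bound — finding two terms. Write S_k = T[:,:,k] for the frontal slices: S₀ = [[-6, 6], [0, 0]], S₁ = [[2, 10], [6, 6]].
If T = a₁ ⊗ b₁ ⊗ c₁ + a₂ ⊗ b₂ ⊗ c₂ then each S_k = c₁[k]·a₁b₁ᵀ + c₂[k]·a₂b₂ᵀ. S₀ and S₁ are linearly independent, so a₁b₁ᵀ and a₂b₂ᵀ must span the same plane of matrices: they are the rank-1 matrices of the form x·S₀ + y·S₁.
det(x·S₀ + y·S₁) is −72·xy − 48·y² = (-24)·(3·x + 2·y)(y), vanishing at (x:y) = (2:-3) and (1:0).
M₁ = 2·S₀ − 3·S₁ = [[-18, -18], [-18, -18]] = (-18)·[1, 1][1, 1]ᵀ and M₂ = S₀ = [[-6, 6], [0, 0]] = (-6)·[1, 0][1, -1]ᵀ, so take a₁ = [1, 1], b₁ = [1, 1], a₂ = [1, 0], b₂ = [1, -1].
Each slice is an integer combination of E₁ = a₁b₁ᵀ and E₂ = a₂b₂ᵀ: S₀ = −6·E₂, S₁ = 6·E₁ − 4·E₂; reading off coefficients, c₁ = [0, 6] and c₂ = [-6, -4].
Hence T = [1, 1] ⊗ [1, 1] ⊗ [0, 6] + [1, 0] ⊗ [1, -1] ⊗ [-6, -4], so rank(T) ≤ 2.
These bounds meet, so rank(T) = 2.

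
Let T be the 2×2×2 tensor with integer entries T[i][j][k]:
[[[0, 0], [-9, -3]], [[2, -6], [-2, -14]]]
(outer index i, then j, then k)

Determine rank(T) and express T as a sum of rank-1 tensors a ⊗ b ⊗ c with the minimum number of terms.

rank(T) = 2

Lower bound: the mode-1 unfolding of T (rows indexed by i, columns by (j,k) = (0,0), (0,1), (1,0), (1,1)) is [[0, 0, -9, -3], [2, -6, -2, -14]].
There the 2×2 minor on rows i ∈ {0, 1}, columns (j,k) ∈ {(0,0), (1,0)} is det [[0, -9], [2, -2]] = 18 ≠ 0, so this unfolding has rank ≥ 2; CP rank is at least every unfolding rank, so rank(T) ≥ 2. (This is only a lower bound: in general the CP rank may exceed every unfolding rank, so we still need to exhibit 2 rank-1 terms summing to T.)
Upper bound — finding two terms. Write S_k = T[:,:,k] for the frontal slices: S₀ = [[0, -9], [2, -2]], S₁ = [[0, -3], [-6, -14]].
If T = a₁ ⊗ b₁ ⊗ c₁ + a₂ ⊗ b₂ ⊗ c₂ then each S_k = c₁[k]·a₁b₁ᵀ + c₂[k]·a₂b₂ᵀ. S₀ and S₁ are linearly independent, so a₁b₁ᵀ and a₂b₂ᵀ must span the same plane of matrices: they are the rank-1 matrices of the form x·S₀ + y·S₁.
det(x·S₀ + y·S₁) is 18·x² − 48·xy − 18·y² = 6·(x − 3·y)(3·x + y), vanishing at (x:y) = (3:1) and (1:-3).
M₁ = 3·S₀ + S₁ = [[0, -30], [0, -20]] = (-10)·[3, 2][0, 1]ᵀ and M₂ = S₀ − 3·S₁ = [[0, 0], [20, 40]] = 20·[0, 1][1, 2]ᵀ, so take a₁ = [3, 2], b₁ = [0, 1], a₂ = [0, 1], b₂ = [1, 2].
Each slice is an integer combination of E₁ = a₁b₁ᵀ and E₂ = a₂b₂ᵀ: S₀ = −3·E₁ + 2·E₂, S₁ = −E₁ − 6·E₂; reading off coefficients, c₁ = [-3, -1] and c₂ = [2, -6].
Hence T = [3, 2] ⊗ [0, 1] ⊗ [-3, -1] + [0, 1] ⊗ [1, 2] ⊗ [2, -6], so rank(T) ≤ 2.
These bounds meet, so rank(T) = 2.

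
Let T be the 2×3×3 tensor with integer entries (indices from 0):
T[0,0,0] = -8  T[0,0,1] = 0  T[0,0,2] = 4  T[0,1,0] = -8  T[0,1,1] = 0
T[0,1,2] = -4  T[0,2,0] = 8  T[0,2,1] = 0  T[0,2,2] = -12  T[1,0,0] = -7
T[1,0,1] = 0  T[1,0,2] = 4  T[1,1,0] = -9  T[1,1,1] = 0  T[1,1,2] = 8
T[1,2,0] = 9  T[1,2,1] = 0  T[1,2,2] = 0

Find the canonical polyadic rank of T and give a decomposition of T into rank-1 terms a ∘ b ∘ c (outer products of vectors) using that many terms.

rank(T) = 3

Lower bound: the mode-2 unfolding of T (rows indexed by j, columns by (i,k) = (0,0), (0,1), (0,2), (1,0), (1,1), (1,2)) is [[-8, 0, 4, -7, 0, 4], [-8, 0, -4, -9, 0, 8], [8, 0, -12, 9, 0, 0]].
There the 3×3 minor on rows j ∈ {0, 1, 2}, columns (i,k) ∈ {(0,0), (0,2), (1,0)} is det [[-8, 4, -7], [-8, -4, -9], [8, -12, 9]] = 256 ≠ 0, so this unfolding has rank ≥ 3; CP rank is at least every unfolding rank, so rank(T) ≥ 3. (Unfolding ranks only ever bound the CP rank from below — rank(T) can be strictly larger than all of them — so the matching upper bound has to come from an explicit 3-term decomposition.)
Upper bound: T is a sum of 3 rank-1 terms, T = [0, 1] ∘ [1, -1, 1] ∘ [1, 0, 0] + [1, 1] ∘ [1, 1, -1] ∘ [-8, 0, 4] + [2, -1] ∘ [0, 1, 1] ∘ [0, 0, -4] (one valid choice — decompositions are not unique — normalised so each a, b is primitive with positive first nonzero entry; check it by expanding all entries), so rank(T) ≤ 3.
These bounds meet, so rank(T) = 3.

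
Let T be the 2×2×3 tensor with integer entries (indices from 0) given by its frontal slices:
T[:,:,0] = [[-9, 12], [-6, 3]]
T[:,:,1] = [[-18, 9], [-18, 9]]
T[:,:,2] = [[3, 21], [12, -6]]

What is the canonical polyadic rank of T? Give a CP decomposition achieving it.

Lower bound: the mode-2 unfolding of T (rows indexed by j, columns by (i,k) = (0,0), (0,1), (0,2), (1,0), (1,1), (1,2)) is [[-9, -18, 3, -6, -18, 12], [12, 9, 21, 3, 9, -6]].
There the 2×2 minor on rows j ∈ {0, 1}, columns (i,k) ∈ {(0,0), (0,1)} is det [[-9, -18], [12, 9]] = 135 ≠ 0, so this unfolding has rank ≥ 2; CP rank is at least every unfolding rank, so rank(T) ≥ 2. (Unfolding ranks only ever bound the CP rank from below — rank(T) can be strictly larger than all of them — so the matching upper bound has to come from an explicit 2-term decomposition.)
Upper bound — finding two terms. Write S_k = T[:,:,k] for the frontal slices: S₀ = [[-9, 12], [-6, 3]], S₁ = [[-18, 9], [-18, 9]], S₂ = [[3, 21], [12, -6]].
If T = a₁ ⊗ b₁ ⊗ c₁ + a₂ ⊗ b₂ ⊗ c₂ then each S_k = c₁[k]·a₁b₁ᵀ + c₂[k]·a₂b₂ᵀ. S₀ and S₁ are linearly independent, so a₁b₁ᵀ and a₂b₂ᵀ must span the same plane of matrices: they are the rank-1 matrices of the form x·S₀ + y·S₁.
det(x·S₀ + y·S₁) is 45·x² + 135·xy = 45·(x + 3·y)(x), vanishing at (x:y) = (3:-1) and (0:1).
M₁ = 3·S₀ − S₁ = [[-9, 27], [0, 0]] = (-9)·(1, 0)(1, -3)ᵀ and M₂ = S₁ = [[-18, 9], [-18, 9]] = (-9)·(1, 1)(2, -1)ᵀ, so take a₁ = (1, 0), b₁ = (1, -3), a₂ = (1, 1), b₂ = (2, -1).
Each slice is an integer combination of E₁ = a₁b₁ᵀ and E₂ = a₂b₂ᵀ: S₀ = −3·E₁ − 3·E₂, S₁ = −9·E₂, S₂ = −9·E₁ + 6·E₂; reading off coefficients, c₁ = (-3, 0, -9) and c₂ = (-3, -9, 6).
Hence T = (1, 0) ⊗ (1, -3) ⊗ (-3, 0, -9) + (1, 1) ⊗ (2, -1) ⊗ (-3, -9, 6), so rank(T) ≤ 2.
These bounds meet, so rank(T) = 2.

rank(T) = 2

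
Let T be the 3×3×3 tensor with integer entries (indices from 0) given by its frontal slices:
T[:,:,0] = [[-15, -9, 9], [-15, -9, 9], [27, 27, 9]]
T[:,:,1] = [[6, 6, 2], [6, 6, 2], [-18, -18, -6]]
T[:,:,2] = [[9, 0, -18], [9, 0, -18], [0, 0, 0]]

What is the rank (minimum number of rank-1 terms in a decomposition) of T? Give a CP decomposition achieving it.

Lower bound: the mode-1 unfolding of T (rows indexed by i, columns by (j,k) = (0,0), (0,1), (0,2), (1,0), (1,1), (1,2), (2,0), (2,1), (2,2)) is [[-15, 6, 9, -9, 6, 0, 9, 2, -18], [-15, 6, 9, -9, 6, 0, 9, 2, -18], [27, -18, 0, 27, -18, 0, 9, -6, 0]].
There the 2×2 minor on rows i ∈ {0, 2}, columns (j,k) ∈ {(0,0), (0,1)} is det [[-15, 6], [27, -18]] = 108 ≠ 0, so this unfolding has rank ≥ 2; CP rank is at least every unfolding rank, so rank(T) ≥ 2. (Flattening ranks never certify an upper bound on CP rank; for that we must actually write T with 2 rank-1 terms.)
Upper bound — finding two terms. Write S_k = T[:,:,k] for the frontal slices: S₀ = [[-15, -9, 9], [-15, -9, 9], [27, 27, 9]], S₁ = [[6, 6, 2], [6, 6, 2], [-18, -18, -6]], S₂ = [[9, 0, -18], [9, 0, -18], [0, 0, 0]].
If T = a₁ ⊗ b₁ ⊗ c₁ + a₂ ⊗ b₂ ⊗ c₂ then each S_k = c₁[k]·a₁b₁ᵀ + c₂[k]·a₂b₂ᵀ. S₀ and S₁ are linearly independent, so a₁b₁ᵀ and a₂b₂ᵀ must span the same plane of matrices: they are the rank-1 matrices of the form x·S₀ + y·S₁.
The 2×2 minor of x·S₀ + y·S₁ on rows {0,2}, columns {0,1} is −162·x² + 108·xy = (-54)·(3·x − 2·y)(x), vanishing at (x:y) = (2:3) and (0:1).
M₁ = 2·S₀ + 3·S₁ = [[-12, 0, 24], [-12, 0, 24], [0, 0, 0]] = (-12)·[1, 1, 0][1, 0, -2]ᵀ and M₂ = S₁ = [[6, 6, 2], [6, 6, 2], [-18, -18, -6]] = 2·[1, 1, -3][3, 3, 1]ᵀ, so take a₁ = [1, 1, 0], b₁ = [1, 0, -2], a₂ = [1, 1, -3], b₂ = [3, 3, 1].
Each slice is an integer combination of E₁ = a₁b₁ᵀ and E₂ = a₂b₂ᵀ: S₀ = −6·E₁ − 3·E₂, S₁ = 2·E₂, S₂ = 9·E₁; reading off coefficients, c₁ = [-6, 0, 9] and c₂ = [-3, 2, 0].
Hence T = [1, 1, 0] ⊗ [1, 0, -2] ⊗ [-6, 0, 9] + [1, 1, -3] ⊗ [3, 3, 1] ⊗ [-3, 2, 0], so rank(T) ≤ 2.
These bounds meet, so rank(T) = 2.

rank(T) = 2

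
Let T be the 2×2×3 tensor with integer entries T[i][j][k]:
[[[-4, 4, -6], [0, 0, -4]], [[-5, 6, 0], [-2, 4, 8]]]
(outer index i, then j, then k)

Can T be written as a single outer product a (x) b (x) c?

No

The mode-3 unfolding of T (rows indexed by k, columns by (i,j) = (0,0), (0,1), (1,0), (1,1)) is [[-4, 0, -5, -2], [4, 0, 6, 4], [-6, -4, 0, 8]].
There the 3×3 minor on rows k ∈ {0, 1, 2}, columns (i,j) ∈ {(0,0), (0,1), (1,0)} is det [[-4, 0, -5], [4, 0, 6], [-6, -4, 0]] = -16 ≠ 0, so this unfolding has rank ≥ 3; CP rank is at least every unfolding rank, so rank(T) ≥ 3.
In particular rank(T) ≥ 3 > 1, so T is not rank-1.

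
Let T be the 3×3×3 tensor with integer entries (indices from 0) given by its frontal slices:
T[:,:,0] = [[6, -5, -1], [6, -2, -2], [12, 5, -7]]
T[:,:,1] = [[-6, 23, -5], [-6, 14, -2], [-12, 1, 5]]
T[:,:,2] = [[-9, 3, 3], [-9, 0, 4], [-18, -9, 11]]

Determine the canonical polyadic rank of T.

2

Lower bound: the mode-2 unfolding of T (rows indexed by j, columns by (i,k) = (0,0), (0,1), (0,2), (1,0), (1,1), (1,2), (2,0), (2,1), (2,2)) is [[6, -6, -9, 6, -6, -9, 12, -12, -18], [-5, 23, 3, -2, 14, 0, 5, 1, -9], [-1, -5, 3, -2, -2, 4, -7, 5, 11]].
There the 2×2 minor on rows j ∈ {0, 1}, columns (i,k) ∈ {(0,0), (0,1)} is det [[6, -6], [-5, 23]] = 108 ≠ 0, so this unfolding has rank ≥ 2; CP rank is at least every unfolding rank, so rank(T) ≥ 2. (Flattening ranks never certify an upper bound on CP rank; for that we must actually write T with 2 rank-1 terms.)
Upper bound — finding two terms. Write S_k = T[:,:,k] for the frontal slices: S₀ = [[6, -5, -1], [6, -2, -2], [12, 5, -7]], S₁ = [[-6, 23, -5], [-6, 14, -2], [-12, 1, 5]], S₂ = [[-9, 3, 3], [-9, 0, 4], [-18, -9, 11]].
If T = a₁ ∘ b₁ ∘ c₁ + a₂ ∘ b₂ ∘ c₂ then each S_k = c₁[k]·a₁b₁ᵀ + c₂[k]·a₂b₂ᵀ. S₀ and S₁ are linearly independent, so a₁b₁ᵀ and a₂b₂ᵀ must span the same plane of matrices: they are the rank-1 matrices of the form x·S₀ + y·S₁.
The 2×2 minor of x·S₀ + y·S₁ on rows {0,1}, columns {0,1} is 18·x² − 72·xy + 54·y² = 18·(x − 3·y)(x − y), vanishing at (x:y) = (3:1) and (1:1).
M₁ = 3·S₀ + S₁ = [[12, 8, -8], [12, 8, -8], [24, 16, -16]] = 4·[1, 1, 2][3, 2, -2]ᵀ and M₂ = S₀ + S₁ = [[0, 18, -6], [0, 12, -4], [0, 6, -2]] = 2·[3, 2, 1][0, 3, -1]ᵀ, so take a₁ = [1, 1, 2], b₁ = [3, 2, -2], a₂ = [3, 2, 1], b₂ = [0, 3, -1].
Each slice is an integer combination of E₁ = a₁b₁ᵀ and E₂ = a₂b₂ᵀ: S₀ = 2·E₁ − E₂, S₁ = −2·E₁ + 3·E₂, S₂ = −3·E₁ + E₂; reading off coefficients, c₁ = [2, -2, -3] and c₂ = [-1, 3, 1].
Hence T = [1, 1, 2] ∘ [3, 2, -2] ∘ [2, -2, -3] + [3, 2, 1] ∘ [0, 3, -1] ∘ [-1, 3, 1], so rank(T) ≤ 2.
These bounds meet, so rank(T) = 2.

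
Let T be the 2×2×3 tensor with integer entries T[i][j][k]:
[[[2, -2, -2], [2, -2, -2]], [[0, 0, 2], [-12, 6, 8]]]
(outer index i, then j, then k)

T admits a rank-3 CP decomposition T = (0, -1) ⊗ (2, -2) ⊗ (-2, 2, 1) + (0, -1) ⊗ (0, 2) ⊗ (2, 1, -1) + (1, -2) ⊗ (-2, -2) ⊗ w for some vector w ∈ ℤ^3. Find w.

Subtract the known terms from T to get the rank-1 residual R = (1, -2) ⊗ (-2, -2) ⊗ w, so R[i,j,k] = a[i]·b[j]·w[k]. Pick indices with nonzero a[0]·b[0] = (1)·(-2) = -2. Only the fibre through (0,0,·) is needed: R[0,0,:] = T[0,0,:] − Σₗ aₗ[0]bₗ[0]cₗ = [2, -2, -2] − (0)·(2)·(-2, 2, 1) − (0)·(0)·(2, 1, -1) = [2, -2, -2]. Then w[k] = R[0,0,k] / -2 for each k, giving w = [2, -2, -2] / -2 = (-1, 1, 1).

w = (-1, 1, 1)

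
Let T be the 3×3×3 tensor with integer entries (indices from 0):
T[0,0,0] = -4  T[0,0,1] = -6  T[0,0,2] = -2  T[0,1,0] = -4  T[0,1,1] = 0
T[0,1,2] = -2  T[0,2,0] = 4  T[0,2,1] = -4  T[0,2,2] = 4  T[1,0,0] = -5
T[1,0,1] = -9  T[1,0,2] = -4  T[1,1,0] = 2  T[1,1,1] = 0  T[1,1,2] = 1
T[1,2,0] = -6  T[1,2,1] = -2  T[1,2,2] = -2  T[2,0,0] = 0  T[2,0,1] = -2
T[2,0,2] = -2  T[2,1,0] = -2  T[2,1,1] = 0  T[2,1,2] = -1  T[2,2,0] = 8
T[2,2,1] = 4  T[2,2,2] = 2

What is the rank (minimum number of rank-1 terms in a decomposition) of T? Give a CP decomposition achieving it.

Lower bound: the mode-2 unfolding of T (rows indexed by j, columns by (i,k) = (0,0), (0,1), (0,2), (1,0), (1,1), (1,2), (2,0), (2,1), (2,2)) is [[-4, -6, -2, -5, -9, -4, 0, -2, -2], [-4, 0, -2, 2, 0, 1, -2, 0, -1], [4, -4, 4, -6, -2, -2, 8, 4, 2]].
There the 3×3 minor on rows j ∈ {0, 1, 2}, columns (i,k) ∈ {(0,0), (0,1), (0,2)} is det [[-4, -6, -2], [-4, 0, -2], [4, -4, 4]] = -48 ≠ 0, so this unfolding has rank ≥ 3; CP rank is at least every unfolding rank, so rank(T) ≥ 3. (This is only a lower bound: in general the CP rank may exceed every unfolding rank, so we still need to exhibit 3 rank-1 terms summing to T.)
Upper bound: T is a sum of 3 rank-1 terms, T = [1, 2, 1] ⊗ [1, 0, 0] ⊗ [-2, -4, -2] + [2, -1, 1] ⊗ [0, 1, -2] ⊗ [-2, 0, -1] + [2, 1, -2] ⊗ [1, 0, 2] ⊗ [-1, -1, 0] (one valid choice — decompositions are not unique — normalised so each a, b is primitive with positive first nonzero entry; check it by expanding all entries), so rank(T) ≤ 3.
These bounds meet, so rank(T) = 3.

rank(T) = 3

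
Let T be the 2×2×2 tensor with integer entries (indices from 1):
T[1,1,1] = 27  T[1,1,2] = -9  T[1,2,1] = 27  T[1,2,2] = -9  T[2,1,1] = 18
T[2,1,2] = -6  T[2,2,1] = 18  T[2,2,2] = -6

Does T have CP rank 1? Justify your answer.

If T = a ⊗ b ⊗ c then every fibre of T is a multiple of the corresponding factor, so read the factors off the fibres through the nonzero entry T[1,1,1] = 27.
The mode-1 fibre T[:,1,1] = [27, 18] gives a = [3, 2] (primitive direction); the mode-2 fibre T[1,:,1] = [27, 27] gives b = [1, 1]; then c[k] = T[1,1,k] / (a[1]·b[1]) = [27, -9] / 3 = [9, -3].
Expanding [3, 2] ⊗ [1, 1] ⊗ [9, -3] reproduces all 8 entries of T, so T = [3, 2] ⊗ [1, 1] ⊗ [9, -3] and rank(T) ≤ 1.
Equivalently every frontal slice T[:,:,k] is c[k] times the rank-1 matrix [3, 2] ⊗ [1, 1]. So T has rank 1 (it is nonzero).

Yes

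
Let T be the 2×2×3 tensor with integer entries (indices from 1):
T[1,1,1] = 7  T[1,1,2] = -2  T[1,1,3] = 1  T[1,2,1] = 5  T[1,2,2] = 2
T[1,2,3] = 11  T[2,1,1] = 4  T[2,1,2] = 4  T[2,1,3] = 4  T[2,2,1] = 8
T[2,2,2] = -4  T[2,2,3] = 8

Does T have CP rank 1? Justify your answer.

No

The mode-3 unfolding of T (rows indexed by k, columns by (i,j) = (1,1), (1,2), (2,1), (2,2)) is [[7, 5, 4, 8], [-2, 2, 4, -4], [1, 11, 4, 8]].
There the 3×3 minor on rows k ∈ {1, 2, 3}, columns (i,j) ∈ {(1,1), (1,2), (2,1)} is det [[7, 5, 4], [-2, 2, 4], [1, 11, 4]] = -288 ≠ 0, so this unfolding has rank ≥ 3; CP rank is at least every unfolding rank, so rank(T) ≥ 3.
In particular rank(T) ≥ 3 > 1, so T is not rank-1.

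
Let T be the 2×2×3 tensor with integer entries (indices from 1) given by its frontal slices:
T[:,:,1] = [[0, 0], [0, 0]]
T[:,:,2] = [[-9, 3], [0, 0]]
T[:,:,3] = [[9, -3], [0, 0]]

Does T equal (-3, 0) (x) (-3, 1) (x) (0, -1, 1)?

Yes

Reconstruct entrywise from the claimed factors. For example, T[2,2,2] = 0 and Σₗ aₗ[2]bₗ[2]cₗ[2] = (0)·(1)·(-1) = 0; checking all 12 entries, every one matches. The claim holds.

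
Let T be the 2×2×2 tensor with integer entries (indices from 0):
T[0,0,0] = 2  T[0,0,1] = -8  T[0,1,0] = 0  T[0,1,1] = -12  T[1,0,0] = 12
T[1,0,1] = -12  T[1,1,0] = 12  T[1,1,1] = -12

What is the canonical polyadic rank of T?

Lower bound: the mode-3 unfolding of T (rows indexed by k, columns by (i,j) = (0,0), (0,1), (1,0), (1,1)) is [[2, 0, 12, 12], [-8, -12, -12, -12]].
There the 2×2 minor on rows k ∈ {0, 1}, columns (i,j) ∈ {(0,0), (0,1)} is det [[2, 0], [-8, -12]] = -24 ≠ 0, so this unfolding has rank ≥ 2; CP rank is at least every unfolding rank, so rank(T) ≥ 2. (Unfolding ranks only ever bound the CP rank from below — rank(T) can be strictly larger than all of them — so the matching upper bound has to come from an explicit 2-term decomposition.)
Upper bound — finding two terms. Write S_k = T[:,:,k] for the frontal slices: S₀ = [[2, 0], [12, 12]], S₁ = [[-8, -12], [-12, -12]].
If T = a₁ (x) b₁ (x) c₁ + a₂ (x) b₂ (x) c₂ then each S_k = c₁[k]·a₁b₁ᵀ + c₂[k]·a₂b₂ᵀ. S₀ and S₁ are linearly independent, so a₁b₁ᵀ and a₂b₂ᵀ must span the same plane of matrices: they are the rank-1 matrices of the form x·S₀ + y·S₁.
det(x·S₀ + y·S₁) is 24·x² + 24·xy − 48·y² = 24·(x + 2·y)(x − y), vanishing at (x:y) = (2:-1) and (1:1).
M₁ = 2·S₀ − S₁ = [[12, 12], [36, 36]] = 12·[1, 3][1, 1]ᵀ and M₂ = S₀ + S₁ = [[-6, -12], [0, 0]] = (-6)·[1, 0][1, 2]ᵀ, so take a₁ = [1, 3], b₁ = [1, 1], a₂ = [1, 0], b₂ = [1, 2].
Each slice is an integer combination of E₁ = a₁b₁ᵀ and E₂ = a₂b₂ᵀ: S₀ = 4·E₁ − 2·E₂, S₁ = −4·E₁ − 4·E₂; reading off coefficients, c₁ = [4, -4] and c₂ = [-2, -4].
Hence T = [1, 3] (x) [1, 1] (x) [4, -4] + [1, 0] (x) [1, 2] (x) [-2, -4], so rank(T) ≤ 2.
These bounds meet, so rank(T) = 2.

2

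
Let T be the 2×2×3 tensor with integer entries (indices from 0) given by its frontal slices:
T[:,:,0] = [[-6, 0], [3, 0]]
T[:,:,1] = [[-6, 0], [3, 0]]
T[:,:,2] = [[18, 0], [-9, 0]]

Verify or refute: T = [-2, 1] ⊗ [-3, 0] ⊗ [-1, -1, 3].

Yes

Reconstruct entrywise from the claimed factors. For example, T[0,1,1] = 0 and Σₗ aₗ[0]bₗ[1]cₗ[1] = (-2)·(0)·(-1) = 0; checking all 12 entries, every one matches. The claim holds.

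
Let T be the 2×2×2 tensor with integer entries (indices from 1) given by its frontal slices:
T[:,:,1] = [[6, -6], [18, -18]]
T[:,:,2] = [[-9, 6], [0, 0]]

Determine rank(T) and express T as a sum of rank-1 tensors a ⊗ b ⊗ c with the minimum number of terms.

Lower bound: the mode-3 unfolding of T (rows indexed by k, columns by (i,j) = (1,1), (1,2), (2,1), (2,2)) is [[6, -6, 18, -18], [-9, 6, 0, 0]].
There the 2×2 minor on rows k ∈ {1, 2}, columns (i,j) ∈ {(1,1), (1,2)} is det [[6, -6], [-9, 6]] = -18 ≠ 0, so this unfolding has rank ≥ 2; CP rank is at least every unfolding rank, so rank(T) ≥ 2. (Unfolding ranks only ever bound the CP rank from below — rank(T) can be strictly larger than all of them — so the matching upper bound has to come from an explicit 2-term decomposition.)
Upper bound — finding two terms. Write S_k = T[:,:,k] for the frontal slices: S₁ = [[6, -6], [18, -18]], S₂ = [[-9, 6], [0, 0]].
If T = a₁ ⊗ b₁ ⊗ c₁ + a₂ ⊗ b₂ ⊗ c₂ then each S_k = c₁[k]·a₁b₁ᵀ + c₂[k]·a₂b₂ᵀ. S₁ and S₂ are linearly independent, so a₁b₁ᵀ and a₂b₂ᵀ must span the same plane of matrices: they are the rank-1 matrices of the form x·S₁ + y·S₂.
det(x·S₁ + y·S₂) is 54·xy = 54·(y)(x), vanishing at (x:y) = (1:0) and (0:1).
M₁ = S₁ = [[6, -6], [18, -18]] = 6·[1, 3][1, -1]ᵀ and M₂ = S₂ = [[-9, 6], [0, 0]] = (-3)·[1, 0][3, -2]ᵀ, so take a₁ = [1, 3], b₁ = [1, -1], a₂ = [1, 0], b₂ = [3, -2].
Each slice is an integer combination of E₁ = a₁b₁ᵀ and E₂ = a₂b₂ᵀ: S₁ = 6·E₁, S₂ = −3·E₂; reading off coefficients, c₁ = [6, 0] and c₂ = [0, -3].
Hence T = [1, 3] ⊗ [1, -1] ⊗ [6, 0] + [1, 0] ⊗ [3, -2] ⊗ [0, -3], so rank(T) ≤ 2.
These bounds meet, so rank(T) = 2.

rank(T) = 2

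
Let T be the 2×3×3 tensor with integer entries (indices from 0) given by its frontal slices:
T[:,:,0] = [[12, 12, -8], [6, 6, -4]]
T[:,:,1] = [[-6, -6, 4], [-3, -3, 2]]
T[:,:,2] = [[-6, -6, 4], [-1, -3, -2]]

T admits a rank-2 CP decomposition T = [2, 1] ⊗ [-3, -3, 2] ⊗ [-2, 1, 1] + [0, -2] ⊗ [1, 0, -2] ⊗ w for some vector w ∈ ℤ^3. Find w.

w = [0, 0, -1]

Subtract the known terms from T to get the rank-1 residual R = [0, -2] ⊗ [1, 0, -2] ⊗ w, so R[i,j,k] = a[i]·b[j]·w[k]. Pick indices with nonzero a[1]·b[0] = (-2)·(1) = -2. Only the fibre through (1,0,·) is needed: R[1,0,:] = T[1,0,:] − Σₗ aₗ[1]bₗ[0]cₗ = [6, -3, -1] − (1)·(-3)·[-2, 1, 1] = [0, 0, 2]. Then w[k] = R[1,0,k] / -2 for each k, giving w = [0, 0, 2] / -2 = [0, 0, -1].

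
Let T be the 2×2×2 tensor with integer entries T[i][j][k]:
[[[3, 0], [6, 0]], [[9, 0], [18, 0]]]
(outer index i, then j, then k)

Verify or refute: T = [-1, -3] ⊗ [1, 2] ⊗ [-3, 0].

Yes

Reconstruct entrywise from the claimed factors. For example, T[0,1,0] = 6 and Σₗ aₗ[0]bₗ[1]cₗ[0] = (-1)·(2)·(-3) = 6; checking all 8 entries, every one matches. The claim holds.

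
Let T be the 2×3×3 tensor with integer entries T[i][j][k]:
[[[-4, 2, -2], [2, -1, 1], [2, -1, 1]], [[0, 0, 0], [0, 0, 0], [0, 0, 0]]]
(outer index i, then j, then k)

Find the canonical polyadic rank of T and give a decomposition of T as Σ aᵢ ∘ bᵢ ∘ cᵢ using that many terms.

rank(T) = 1

Lower bound: T ≠ 0 (e.g. T[0,0,0] = -4), so rank(T) ≥ 1.
Upper bound: if T = a ∘ b ∘ c then every fibre of T is a multiple of the corresponding factor, so read the factors off the fibres through the nonzero entry T[0,0,0] = -4.
The mode-1 fibre T[:,0,0] = [-4, 0] gives a = [1, 0] (primitive direction); the mode-2 fibre T[0,:,0] = [-4, 2, 2] gives b = [2, -1, -1]; then c[k] = T[0,0,k] / (a[0]·b[0]) = [-4, 2, -2] / 2 = [-2, 1, -1].
Expanding [1, 0] ∘ [2, -1, -1] ∘ [-2, 1, -1] reproduces all 18 entries of T, so T = [1, 0] ∘ [2, -1, -1] ∘ [-2, 1, -1] and rank(T) ≤ 1.
These bounds meet, so rank(T) = 1.
Check entry T[0,0,0] = -4: (1)·(2)·(-2) = -4.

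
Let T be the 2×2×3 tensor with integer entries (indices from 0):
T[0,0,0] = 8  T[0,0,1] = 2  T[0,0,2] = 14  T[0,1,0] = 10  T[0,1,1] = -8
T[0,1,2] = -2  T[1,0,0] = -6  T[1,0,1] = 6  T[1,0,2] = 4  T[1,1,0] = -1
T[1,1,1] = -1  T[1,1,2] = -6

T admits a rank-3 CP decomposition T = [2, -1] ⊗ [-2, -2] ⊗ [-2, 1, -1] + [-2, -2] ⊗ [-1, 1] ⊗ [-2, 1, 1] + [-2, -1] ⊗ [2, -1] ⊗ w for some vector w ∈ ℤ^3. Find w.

Subtract the known terms from T to get the rank-1 residual R = [-2, -1] ⊗ [2, -1] ⊗ w, so R[i,j,k] = a[i]·b[j]·w[k]. Pick indices with nonzero a[0]·b[0] = (-2)·(2) = -4. Only the fibre through (0,0,·) is needed: R[0,0,:] = T[0,0,:] − Σₗ aₗ[0]bₗ[0]cₗ = [8, 2, 14] − (2)·(-2)·[-2, 1, -1] − (-2)·(-1)·[-2, 1, 1] = [4, 4, 8]. Then w[k] = R[0,0,k] / -4 for each k, giving w = [4, 4, 8] / -4 = [-1, -1, -2].

w = [-1, -1, -2]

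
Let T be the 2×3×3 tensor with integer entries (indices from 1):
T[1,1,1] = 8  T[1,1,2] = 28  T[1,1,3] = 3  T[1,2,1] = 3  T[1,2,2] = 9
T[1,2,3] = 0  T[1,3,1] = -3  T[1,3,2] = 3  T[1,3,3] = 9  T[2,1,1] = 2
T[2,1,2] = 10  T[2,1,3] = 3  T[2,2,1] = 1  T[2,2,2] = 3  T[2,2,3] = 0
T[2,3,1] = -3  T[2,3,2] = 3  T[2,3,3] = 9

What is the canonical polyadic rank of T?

Lower bound: the mode-1 unfolding of T (rows indexed by i, columns by (j,k) = (1,1), (1,2), (1,3), (2,1), (2,2), (2,3), (3,1), (3,2), (3,3)) is [[8, 28, 3, 3, 9, 0, -3, 3, 9], [2, 10, 3, 1, 3, 0, -3, 3, 9]].
There the 2×2 minor on rows i ∈ {1, 2}, columns (j,k) ∈ {(1,1), (1,2)} is det [[8, 28], [2, 10]] = 24 ≠ 0, so this unfolding has rank ≥ 2; CP rank is at least every unfolding rank, so rank(T) ≥ 2. (Unfolding ranks only ever bound the CP rank from below — rank(T) can be strictly larger than all of them — so the matching upper bound has to come from an explicit 2-term decomposition.)
Upper bound — finding two terms. Write S_k = T[:,:,k] for the frontal slices: S₁ = [[8, 3, -3], [2, 1, -3]], S₂ = [[28, 9, 3], [10, 3, 3]], S₃ = [[3, 0, 9], [3, 0, 9]].
If T = a₁ ⊗ b₁ ⊗ c₁ + a₂ ⊗ b₂ ⊗ c₂ then each S_k = c₁[k]·a₁b₁ᵀ + c₂[k]·a₂b₂ᵀ. S₁ and S₂ are linearly independent, so a₁b₁ᵀ and a₂b₂ᵀ must span the same plane of matrices: they are the rank-1 matrices of the form x·S₁ + y·S₂.
The 2×2 minor of x·S₁ + y·S₂ on rows {1,2}, columns {1,2} is 2·x² + 4·xy − 6·y² = 2·(x + 3·y)(x − y), vanishing at (x:y) = (3:-1) and (1:1).
M₁ = 3·S₁ − S₂ = [[-4, 0, -12], [-4, 0, -12]] = (-4)·(1, 1)(1, 0, 3)ᵀ and M₂ = S₁ + S₂ = [[36, 12, 0], [12, 4, 0]] = 4·(3, 1)(3, 1, 0)ᵀ, so take a₁ = (1, 1), b₁ = (1, 0, 3), a₂ = (3, 1), b₂ = (3, 1, 0).
Each slice is an integer combination of E₁ = a₁b₁ᵀ and E₂ = a₂b₂ᵀ: S₁ = −E₁ + E₂, S₂ = E₁ + 3·E₂, S₃ = 3·E₁; reading off coefficients, c₁ = (-1, 1, 3) and c₂ = (1, 3, 0).
Hence T = (1, 1) ⊗ (1, 0, 3) ⊗ (-1, 1, 3) + (3, 1) ⊗ (3, 1, 0) ⊗ (1, 3, 0), so rank(T) ≤ 2.
These bounds meet, so rank(T) = 2.

2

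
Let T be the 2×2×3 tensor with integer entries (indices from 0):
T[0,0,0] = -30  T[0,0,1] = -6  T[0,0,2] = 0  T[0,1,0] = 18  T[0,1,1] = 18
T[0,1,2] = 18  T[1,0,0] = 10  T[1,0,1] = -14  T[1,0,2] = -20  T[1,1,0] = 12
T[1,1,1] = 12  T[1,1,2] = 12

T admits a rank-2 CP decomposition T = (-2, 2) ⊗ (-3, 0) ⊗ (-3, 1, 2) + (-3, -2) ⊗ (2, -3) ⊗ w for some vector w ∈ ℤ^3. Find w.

w = (2, 2, 2)

Subtract the known terms from T to get the rank-1 residual R = (-3, -2) ⊗ (2, -3) ⊗ w, so R[i,j,k] = a[i]·b[j]·w[k]. Pick indices with nonzero a[0]·b[0] = (-3)·(2) = -6. Only the fibre through (0,0,·) is needed: R[0,0,:] = T[0,0,:] − Σₗ aₗ[0]bₗ[0]cₗ = [-30, -6, 0] − (-2)·(-3)·(-3, 1, 2) = [-12, -12, -12]. Then w[k] = R[0,0,k] / -6 for each k, giving w = [-12, -12, -12] / -6 = (2, 2, 2).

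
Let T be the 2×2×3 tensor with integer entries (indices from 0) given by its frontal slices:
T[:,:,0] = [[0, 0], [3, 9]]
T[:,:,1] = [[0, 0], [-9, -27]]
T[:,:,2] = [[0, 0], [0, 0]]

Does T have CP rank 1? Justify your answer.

Yes

If T = a ⊗ b ⊗ c then every fibre of T is a multiple of the corresponding factor, so read the factors off the fibres through the nonzero entry T[1,0,0] = 3.
The mode-1 fibre T[:,0,0] = [0, 3] gives a = (0, 1) (primitive direction); the mode-2 fibre T[1,:,0] = [3, 9] gives b = (1, 3); then c[k] = T[1,0,k] / (a[1]·b[0]) = [3, -9, 0] / 1 = (3, -9, 0).
Expanding (0, 1) ⊗ (1, 3) ⊗ (3, -9, 0) reproduces all 12 entries of T, so T = (0, 1) ⊗ (1, 3) ⊗ (3, -9, 0) and rank(T) ≤ 1.
Equivalently every frontal slice T[:,:,k] is c[k] times the rank-1 matrix (0, 1) ⊗ (1, 3). So T has rank 1 (it is nonzero).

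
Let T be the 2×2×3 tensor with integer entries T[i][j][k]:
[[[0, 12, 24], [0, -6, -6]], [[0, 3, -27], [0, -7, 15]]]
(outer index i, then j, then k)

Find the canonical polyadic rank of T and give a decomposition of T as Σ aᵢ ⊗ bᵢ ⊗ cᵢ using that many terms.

Lower bound: in the mode-2 unfolding of T (rows indexed by j, columns by (i,k)) the 2×2 minor on rows j ∈ {0, 1}, columns (i,k) ∈ {(0,1), (0,2)} is det [[12, 24], [-6, -6]] = 72 ≠ 0, so that unfolding has rank ≥ 2 and hence rank(T) ≥ 2 (CP rank is at least every unfolding rank, though it can be larger).
Upper bound: with S_k = T[:,:,k], the two rank-1 terms a₁b₁ᵀ, a₂b₂ᵀ are the rank-1 members of the pencil x·S₁ + y·S₂.
det(x·S₁ + y·S₂) is −66·x² − 132·xy + 198·y² = (-66)·(x + 3·y)(x − y), vanishing at (x:y) = (3:-1) and (1:1).
M₁ = 3·S₁ − S₂ = [[12, -12], [36, -36]] = 12·[1, 3][1, -1]ᵀ and M₂ = S₁ + S₂ = [[36, -12], [-24, 8]] = 4·[3, -2][3, -1]ᵀ, so take a₁ = [1, 3], b₁ = [1, -1], a₂ = [3, -2], b₂ = [3, -1].
Each slice is an integer combination of E₁ = a₁b₁ᵀ and E₂ = a₂b₂ᵀ: S₀ = 0, S₁ = 3·E₁ + E₂, S₂ = −3·E₁ + 3·E₂; reading off coefficients, c₁ = [0, 3, -3] and c₂ = [0, 1, 3].
Hence T = [1, 3] ⊗ [1, -1] ⊗ [0, 3, -3] + [3, -2] ⊗ [3, -1] ⊗ [0, 1, 3], so rank(T) ≤ 2.
These bounds meet, so rank(T) = 2.

rank(T) = 2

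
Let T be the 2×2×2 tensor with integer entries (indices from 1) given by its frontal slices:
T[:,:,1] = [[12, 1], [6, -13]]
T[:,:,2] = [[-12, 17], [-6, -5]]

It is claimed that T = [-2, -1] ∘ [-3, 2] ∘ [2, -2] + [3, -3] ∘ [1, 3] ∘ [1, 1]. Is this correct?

No

Reconstruct entry (1,1,1) from the claimed factors: Σₗ aₗ[1]bₗ[1]cₗ[1] = (-2)·(-3)·(2) + (3)·(1)·(1) = 15, but T[1,1,1] = 12. The claim is false.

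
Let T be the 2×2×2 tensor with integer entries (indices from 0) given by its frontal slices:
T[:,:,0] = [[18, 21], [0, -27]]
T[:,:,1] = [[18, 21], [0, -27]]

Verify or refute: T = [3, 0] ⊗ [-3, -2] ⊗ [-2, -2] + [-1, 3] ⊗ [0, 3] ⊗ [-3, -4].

Reconstruct entry (0,1,1) from the claimed factors: Σₗ aₗ[0]bₗ[1]cₗ[1] = (3)·(-2)·(-2) + (-1)·(3)·(-4) = 24, but T[0,1,1] = 21. The claim is false.

No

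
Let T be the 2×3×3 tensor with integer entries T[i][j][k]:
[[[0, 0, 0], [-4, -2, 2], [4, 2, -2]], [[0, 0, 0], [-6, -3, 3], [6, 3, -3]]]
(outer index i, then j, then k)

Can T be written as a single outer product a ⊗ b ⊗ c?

Yes

If T = a ⊗ b ⊗ c then every fibre of T is a multiple of the corresponding factor, so read the factors off the fibres through the nonzero entry T[0,1,0] = -4.
The mode-1 fibre T[:,1,0] = [-4, -6] gives a = (2, 3) (primitive direction); the mode-2 fibre T[0,:,0] = [0, -4, 4] gives b = (0, 1, -1); then c[k] = T[0,1,k] / (a[0]·b[1]) = [-4, -2, 2] / 2 = (-2, -1, 1).
Expanding (2, 3) ⊗ (0, 1, -1) ⊗ (-2, -1, 1) reproduces all 18 entries of T, so T = (2, 3) ⊗ (0, 1, -1) ⊗ (-2, -1, 1) and rank(T) ≤ 1.
Equivalently every frontal slice T[:,:,k] is c[k] times the rank-1 matrix (2, 3) ⊗ (0, 1, -1). So T has rank 1 (it is nonzero).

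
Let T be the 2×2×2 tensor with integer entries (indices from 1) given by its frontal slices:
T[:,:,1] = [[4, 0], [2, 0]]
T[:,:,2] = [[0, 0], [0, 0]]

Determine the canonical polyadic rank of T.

Lower bound: T ≠ 0 (e.g. T[1,1,1] = 4), so rank(T) ≥ 1.
Upper bound: if T = a (x) b (x) c then every fibre of T is a multiple of the corresponding factor, so read the factors off the fibres through the nonzero entry T[1,1,1] = 4.
The mode-1 fibre T[:,1,1] = [4, 2] gives a = [2, 1] (primitive direction); the mode-2 fibre T[1,:,1] = [4, 0] gives b = [1, 0]; then c[k] = T[1,1,k] / (a[1]·b[1]) = [4, 0] / 2 = [2, 0].
Expanding [2, 1] (x) [1, 0] (x) [2, 0] reproduces all 8 entries of T, so T = [2, 1] (x) [1, 0] (x) [2, 0] and rank(T) ≤ 1.
These bounds meet, so rank(T) = 1.
Check entry T[2,1,2] = 0: (1)·(1)·(0) = 0.

1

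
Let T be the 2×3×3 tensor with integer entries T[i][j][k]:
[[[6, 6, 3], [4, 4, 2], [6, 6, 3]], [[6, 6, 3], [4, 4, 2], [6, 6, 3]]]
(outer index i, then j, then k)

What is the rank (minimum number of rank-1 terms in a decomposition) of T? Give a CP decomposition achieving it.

Lower bound: T ≠ 0 (e.g. T[0,0,0] = 6), so rank(T) ≥ 1.
Upper bound: the mode-1 fibre T[:,0,0] = [6, 6] gives a = [1, 1] (primitive direction); the mode-2 fibre T[0,:,0] = [6, 4, 6] gives b = [3, 2, 3]; then c[k] = T[0,0,k] / (a[0]·b[0]) = [6, 6, 3] / 3 = [2, 2, 1].
Expanding [1, 1] ⊗ [3, 2, 3] ⊗ [2, 2, 1] reproduces all 18 entries of T, so T = [1, 1] ⊗ [3, 2, 3] ⊗ [2, 2, 1] and rank(T) ≤ 1.
These bounds meet, so rank(T) = 1.

rank(T) = 1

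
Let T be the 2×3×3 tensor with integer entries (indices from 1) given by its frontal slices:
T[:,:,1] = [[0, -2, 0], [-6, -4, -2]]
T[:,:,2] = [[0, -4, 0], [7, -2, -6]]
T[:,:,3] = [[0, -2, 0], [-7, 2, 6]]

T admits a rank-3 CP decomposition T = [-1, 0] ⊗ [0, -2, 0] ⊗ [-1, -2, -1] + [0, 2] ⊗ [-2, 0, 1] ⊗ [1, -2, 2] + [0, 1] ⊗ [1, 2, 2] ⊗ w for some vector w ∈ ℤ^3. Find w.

w = [-2, -1, 1]

Subtract the known terms from T to get the rank-1 residual R = [0, 1] ⊗ [1, 2, 2] ⊗ w, so R[i,j,k] = a[i]·b[j]·w[k]. Pick indices with nonzero a[2]·b[1] = (1)·(1) = 1. Only the fibre through (2,1,·) is needed: R[2,1,:] = T[2,1,:] − Σₗ aₗ[2]bₗ[1]cₗ = [-6, 7, -7] − (0)·(0)·[-1, -2, -1] − (2)·(-2)·[1, -2, 2] = [-2, -1, 1]. Then w[k] = R[2,1,k] / 1 for each k, giving w = [-2, -1, 1] / 1 = [-2, -1, 1].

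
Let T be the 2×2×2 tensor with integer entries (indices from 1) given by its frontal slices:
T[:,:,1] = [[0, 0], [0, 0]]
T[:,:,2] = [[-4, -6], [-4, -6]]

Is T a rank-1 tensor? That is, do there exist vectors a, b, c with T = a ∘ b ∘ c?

Yes

If T = a ∘ b ∘ c then every fibre of T is a multiple of the corresponding factor, so read the factors off the fibres through the nonzero entry T[1,1,2] = -4.
The mode-1 fibre T[:,1,2] = [-4, -4] gives a = [1, 1] (primitive direction); the mode-2 fibre T[1,:,2] = [-4, -6] gives b = [2, 3]; then c[k] = T[1,1,k] / (a[1]·b[1]) = [0, -4] / 2 = [0, -2].
Expanding [1, 1] ∘ [2, 3] ∘ [0, -2] reproduces all 8 entries of T, so T = [1, 1] ∘ [2, 3] ∘ [0, -2] and rank(T) ≤ 1.
Equivalently every frontal slice T[:,:,k] is c[k] times the rank-1 matrix [1, 1] ∘ [2, 3]. So T has rank 1 (it is nonzero).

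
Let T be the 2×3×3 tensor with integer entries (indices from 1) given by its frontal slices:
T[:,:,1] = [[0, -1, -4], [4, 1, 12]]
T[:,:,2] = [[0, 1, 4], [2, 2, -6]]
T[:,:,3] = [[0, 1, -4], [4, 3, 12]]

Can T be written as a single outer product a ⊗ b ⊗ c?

The mode-2 unfolding of T (rows indexed by j, columns by (i,k) = (1,1), (1,2), (1,3), (2,1), (2,2), (2,3)) is [[0, 0, 0, 4, 2, 4], [-1, 1, 1, 1, 2, 3], [-4, 4, -4, 12, -6, 12]].
There the 3×3 minor on rows j ∈ {1, 2, 3}, columns (i,k) ∈ {(1,1), (1,3), (2,1)} is det [[0, 0, 4], [-1, 1, 1], [-4, -4, 12]] = 32 ≠ 0, so this unfolding has rank ≥ 3; CP rank is at least every unfolding rank, so rank(T) ≥ 3.
In particular rank(T) ≥ 3 > 1, so T is not rank-1.

No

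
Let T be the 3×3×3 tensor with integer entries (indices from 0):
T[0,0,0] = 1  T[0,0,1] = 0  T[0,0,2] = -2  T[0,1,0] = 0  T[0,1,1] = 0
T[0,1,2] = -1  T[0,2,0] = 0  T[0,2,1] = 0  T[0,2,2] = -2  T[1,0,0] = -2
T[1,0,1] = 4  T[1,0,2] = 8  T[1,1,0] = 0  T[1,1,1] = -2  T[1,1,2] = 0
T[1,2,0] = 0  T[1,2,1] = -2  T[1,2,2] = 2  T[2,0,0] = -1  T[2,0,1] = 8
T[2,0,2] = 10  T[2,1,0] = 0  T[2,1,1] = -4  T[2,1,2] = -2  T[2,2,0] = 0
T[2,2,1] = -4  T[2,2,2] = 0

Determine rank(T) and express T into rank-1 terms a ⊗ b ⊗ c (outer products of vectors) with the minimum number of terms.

Lower bound: the mode-1 unfolding of T (rows indexed by i, columns by (j,k) = (0,0), (0,1), (0,2), (1,0), (1,1), (1,2), (2,0), (2,1), (2,2)) is [[1, 0, -2, 0, 0, -1, 0, 0, -2], [-2, 4, 8, 0, -2, 0, 0, -2, 2], [-1, 8, 10, 0, -4, -2, 0, -4, 0]].
There the 3×3 minor on rows i ∈ {0, 1, 2}, columns (j,k) ∈ {(0,0), (0,1), (1,2)} is det [[1, 0, -1], [-2, 4, 0], [-1, 8, -2]] = 4 ≠ 0, so this unfolding has rank ≥ 3; CP rank is at least every unfolding rank, so rank(T) ≥ 3. (This is only a lower bound: in general the CP rank may exceed every unfolding rank, so we still need to exhibit 3 rank-1 terms summing to T.)
Upper bound: T is a sum of 3 rank-1 terms, T = [0, 1, 2] ⊗ [2, -1, -1] ⊗ [0, 2, 2] + [1, -2, -2] ⊗ [0, 1, 2] ⊗ [0, 0, -1] + [1, -2, -1] ⊗ [1, 0, 0] ⊗ [1, 0, -2] (written with every a and b primitive with positive leading entry and the scale carried by c; CP decompositions are not unique, and this one is verified by expanding entrywise), so rank(T) ≤ 3.
These bounds meet, so rank(T) = 3.

rank(T) = 3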